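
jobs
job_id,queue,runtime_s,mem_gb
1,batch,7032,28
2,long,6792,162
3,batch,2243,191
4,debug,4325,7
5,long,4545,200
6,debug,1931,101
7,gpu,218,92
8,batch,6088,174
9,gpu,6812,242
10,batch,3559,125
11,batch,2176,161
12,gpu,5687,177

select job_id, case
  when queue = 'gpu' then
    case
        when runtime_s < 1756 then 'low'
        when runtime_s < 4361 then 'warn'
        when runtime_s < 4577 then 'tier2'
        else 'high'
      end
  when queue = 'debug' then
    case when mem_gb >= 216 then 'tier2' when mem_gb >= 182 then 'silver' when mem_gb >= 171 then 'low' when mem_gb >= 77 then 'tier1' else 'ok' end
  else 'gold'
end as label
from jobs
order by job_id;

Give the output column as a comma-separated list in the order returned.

gold, gold, gold, ok, gold, tier1, low, gold, high, gold, gold, high

job_id=1: queue='batch' → outer ELSE → gold
job_id=2: queue='long' → outer ELSE → gold
job_id=3: queue='batch' → outer ELSE → gold
job_id=4: queue='debug' → inner[ELSE] → ok
job_id=5: queue='long' → outer ELSE → gold
job_id=6: queue='debug' → inner[mem_gb >= 77] → tier1
job_id=7: queue='gpu' → inner[runtime_s < 1756] → low
job_id=8: queue='batch' → outer ELSE → gold
job_id=9: queue='gpu' → inner[ELSE] → high
job_id=10: queue='batch' → outer ELSE → gold
job_id=11: queue='batch' → outer ELSE → gold
job_id=12: queue='gpu' → inner[ELSE] → high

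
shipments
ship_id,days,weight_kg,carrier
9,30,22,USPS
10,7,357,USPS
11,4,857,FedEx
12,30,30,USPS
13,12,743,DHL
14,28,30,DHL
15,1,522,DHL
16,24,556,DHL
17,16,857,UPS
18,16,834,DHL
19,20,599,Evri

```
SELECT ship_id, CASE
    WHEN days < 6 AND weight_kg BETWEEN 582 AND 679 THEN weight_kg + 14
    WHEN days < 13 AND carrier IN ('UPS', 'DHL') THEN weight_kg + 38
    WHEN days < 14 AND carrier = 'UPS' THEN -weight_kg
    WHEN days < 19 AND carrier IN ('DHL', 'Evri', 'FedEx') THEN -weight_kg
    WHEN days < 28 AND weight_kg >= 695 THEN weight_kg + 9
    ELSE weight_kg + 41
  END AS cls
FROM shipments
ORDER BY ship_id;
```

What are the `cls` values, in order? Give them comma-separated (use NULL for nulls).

ship_id=9: ELSE → 63
ship_id=10: ELSE → 398
ship_id=11: days < 19 AND carrier IN ('DHL', 'Evri', 'FedEx') → -857
ship_id=12: ELSE → 71
ship_id=13: days < 13 AND carrier IN ('UPS', 'DHL') → 781
ship_id=14: ELSE → 71
ship_id=15: days < 13 AND carrier IN ('UPS', 'DHL') → 560
ship_id=16: ELSE → 597
ship_id=17: days < 28 AND weight_kg >= 695 → 866
ship_id=18: days < 19 AND carrier IN ('DHL', 'Evri', 'FedEx') → -834
ship_id=19: ELSE → 640

63, 398, -857, 71, 781, 71, 560, 597, 866, -834, 640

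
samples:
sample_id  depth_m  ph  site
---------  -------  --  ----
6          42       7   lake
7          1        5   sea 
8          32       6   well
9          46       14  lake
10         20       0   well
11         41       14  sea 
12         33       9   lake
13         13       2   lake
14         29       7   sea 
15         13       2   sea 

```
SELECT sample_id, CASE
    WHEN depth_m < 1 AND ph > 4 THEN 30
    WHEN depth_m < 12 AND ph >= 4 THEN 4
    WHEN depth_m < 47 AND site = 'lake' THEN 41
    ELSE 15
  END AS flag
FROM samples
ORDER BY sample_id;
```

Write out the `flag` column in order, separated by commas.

41, 4, 15, 41, 15, 15, 41, 41, 15, 15

sample_id=6: depth_m < 47 AND site = 'lake' → 41
sample_id=7: depth_m < 12 AND ph >= 4 → 4
sample_id=8: ELSE → 15
sample_id=9: depth_m < 47 AND site = 'lake' → 41
sample_id=10: ELSE → 15
sample_id=11: ELSE → 15
sample_id=12: depth_m < 47 AND site = 'lake' → 41
sample_id=13: depth_m < 47 AND site = 'lake' → 41
sample_id=14: ELSE → 15
sample_id=15: ELSE → 15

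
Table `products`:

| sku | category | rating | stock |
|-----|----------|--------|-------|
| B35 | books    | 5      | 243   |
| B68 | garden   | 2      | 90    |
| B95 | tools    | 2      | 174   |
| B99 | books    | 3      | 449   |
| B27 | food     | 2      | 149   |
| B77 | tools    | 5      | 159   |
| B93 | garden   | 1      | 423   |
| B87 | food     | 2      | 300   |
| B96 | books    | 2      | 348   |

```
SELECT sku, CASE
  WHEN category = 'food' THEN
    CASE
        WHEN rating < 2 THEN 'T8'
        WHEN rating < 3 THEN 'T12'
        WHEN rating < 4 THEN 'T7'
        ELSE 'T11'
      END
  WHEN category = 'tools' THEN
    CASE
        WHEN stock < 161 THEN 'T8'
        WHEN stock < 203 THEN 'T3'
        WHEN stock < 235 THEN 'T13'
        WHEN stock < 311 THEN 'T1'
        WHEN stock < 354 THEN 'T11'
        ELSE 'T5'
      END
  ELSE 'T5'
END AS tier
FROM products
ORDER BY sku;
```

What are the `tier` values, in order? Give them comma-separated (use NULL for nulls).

T12, T5, T5, T8, T12, T5, T3, T5, T5

sku=B27: category='food' → inner[rating < 3] → T12
sku=B35: category='books' → outer ELSE → T5
sku=B68: category='garden' → outer ELSE → T5
sku=B77: category='tools' → inner[stock < 161] → T8
sku=B87: category='food' → inner[rating < 3] → T12
sku=B93: category='garden' → outer ELSE → T5
sku=B95: category='tools' → inner[stock < 203] → T3
sku=B96: category='books' → outer ELSE → T5
sku=B99: category='books' → outer ELSE → T5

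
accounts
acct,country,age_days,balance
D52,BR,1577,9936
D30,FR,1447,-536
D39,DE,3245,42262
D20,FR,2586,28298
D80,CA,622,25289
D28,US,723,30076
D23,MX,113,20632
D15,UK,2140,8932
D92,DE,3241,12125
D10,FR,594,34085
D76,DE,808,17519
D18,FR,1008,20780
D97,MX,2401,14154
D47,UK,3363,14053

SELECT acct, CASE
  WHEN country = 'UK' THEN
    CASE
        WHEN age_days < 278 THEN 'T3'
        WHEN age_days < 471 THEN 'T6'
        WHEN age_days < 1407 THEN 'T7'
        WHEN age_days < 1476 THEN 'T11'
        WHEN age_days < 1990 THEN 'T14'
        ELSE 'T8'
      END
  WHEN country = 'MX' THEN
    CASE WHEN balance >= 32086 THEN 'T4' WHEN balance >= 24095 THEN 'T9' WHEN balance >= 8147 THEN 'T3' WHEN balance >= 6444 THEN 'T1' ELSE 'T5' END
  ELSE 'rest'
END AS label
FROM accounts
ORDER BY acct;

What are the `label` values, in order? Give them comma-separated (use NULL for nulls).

acct=D10: country='FR' → outer ELSE → rest
acct=D15: country='UK' → inner[ELSE] → T8
acct=D18: country='FR' → outer ELSE → rest
acct=D20: country='FR' → outer ELSE → rest
acct=D23: country='MX' → inner[balance >= 8147] → T3
acct=D28: country='US' → outer ELSE → rest
acct=D30: country='FR' → outer ELSE → rest
acct=D39: country='DE' → outer ELSE → rest
acct=D47: country='UK' → inner[ELSE] → T8
acct=D52: country='BR' → outer ELSE → rest
acct=D76: country='DE' → outer ELSE → rest
acct=D80: country='CA' → outer ELSE → rest
acct=D92: country='DE' → outer ELSE → rest
acct=D97: country='MX' → inner[balance >= 8147] → T3

rest, T8, rest, rest, T3, rest, rest, rest, T8, rest, rest, rest, rest, T3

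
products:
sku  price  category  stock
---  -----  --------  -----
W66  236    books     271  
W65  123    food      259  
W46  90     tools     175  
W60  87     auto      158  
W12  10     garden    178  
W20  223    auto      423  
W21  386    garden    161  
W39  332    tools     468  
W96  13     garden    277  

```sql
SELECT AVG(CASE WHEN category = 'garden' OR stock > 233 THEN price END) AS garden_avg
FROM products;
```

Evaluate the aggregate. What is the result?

sku=W66: ✓ → 236
sku=W65: ✓ → 123
sku=W46: ✗
sku=W60: ✗
sku=W12: ✓ → 10
sku=W20: ✓ → 223
sku=W21: ✓ → 386
sku=W39: ✓ → 332
sku=W96: ✓ → 13
garden_avg = (236 + 123 + 10 + 223 + 386 + 332 + 13) / 7 = 189

189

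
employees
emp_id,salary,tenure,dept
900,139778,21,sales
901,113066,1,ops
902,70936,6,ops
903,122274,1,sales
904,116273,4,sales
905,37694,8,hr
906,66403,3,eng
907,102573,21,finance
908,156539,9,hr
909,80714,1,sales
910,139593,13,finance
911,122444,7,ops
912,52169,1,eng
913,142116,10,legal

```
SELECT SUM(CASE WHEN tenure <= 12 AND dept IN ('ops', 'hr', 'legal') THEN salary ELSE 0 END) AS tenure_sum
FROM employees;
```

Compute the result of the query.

642795

emp_id=900: ✗
emp_id=901: ✓ → 113066
emp_id=902: ✓ → 70936
emp_id=903: ✗
emp_id=904: ✗
emp_id=905: ✓ → 37694
emp_id=906: ✗
emp_id=907: ✗
emp_id=908: ✓ → 156539
emp_id=909: ✗
emp_id=910: ✗
emp_id=911: ✓ → 122444
emp_id=912: ✗
emp_id=913: ✓ → 142116
tenure_sum = 113066 + 70936 + 37694 + 156539 + 122444 + 142116 = 642795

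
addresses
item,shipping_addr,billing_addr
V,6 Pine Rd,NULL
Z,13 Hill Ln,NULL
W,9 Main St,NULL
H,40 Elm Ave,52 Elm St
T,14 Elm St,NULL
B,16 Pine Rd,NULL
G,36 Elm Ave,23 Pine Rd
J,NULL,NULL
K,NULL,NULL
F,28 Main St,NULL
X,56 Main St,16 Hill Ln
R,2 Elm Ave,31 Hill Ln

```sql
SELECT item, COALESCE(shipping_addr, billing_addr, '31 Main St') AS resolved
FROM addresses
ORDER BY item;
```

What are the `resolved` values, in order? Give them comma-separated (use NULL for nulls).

16 Pine Rd, 28 Main St, 36 Elm Ave, 40 Elm Ave, 31 Main St, 31 Main St, 2 Elm Ave, 14 Elm St, 6 Pine Rd, 9 Main St, 56 Main St, 13 Hill Ln

item=B: shipping_addr=16 Pine Rd → 16 Pine Rd
item=F: shipping_addr=28 Main St → 28 Main St
item=G: shipping_addr=36 Elm Ave → 36 Elm Ave
item=H: shipping_addr=40 Elm Ave → 40 Elm Ave
item=J: shipping_addr=NULL, billing_addr=NULL, → literal 31 Main St → 31 Main St
item=K: shipping_addr=NULL, billing_addr=NULL, → literal 31 Main St → 31 Main St
item=R: shipping_addr=2 Elm Ave → 2 Elm Ave
item=T: shipping_addr=14 Elm St → 14 Elm St
item=V: shipping_addr=6 Pine Rd → 6 Pine Rd
item=W: shipping_addr=9 Main St → 9 Main St
item=X: shipping_addr=56 Main St → 56 Main St
item=Z: shipping_addr=13 Hill Ln → 13 Hill Ln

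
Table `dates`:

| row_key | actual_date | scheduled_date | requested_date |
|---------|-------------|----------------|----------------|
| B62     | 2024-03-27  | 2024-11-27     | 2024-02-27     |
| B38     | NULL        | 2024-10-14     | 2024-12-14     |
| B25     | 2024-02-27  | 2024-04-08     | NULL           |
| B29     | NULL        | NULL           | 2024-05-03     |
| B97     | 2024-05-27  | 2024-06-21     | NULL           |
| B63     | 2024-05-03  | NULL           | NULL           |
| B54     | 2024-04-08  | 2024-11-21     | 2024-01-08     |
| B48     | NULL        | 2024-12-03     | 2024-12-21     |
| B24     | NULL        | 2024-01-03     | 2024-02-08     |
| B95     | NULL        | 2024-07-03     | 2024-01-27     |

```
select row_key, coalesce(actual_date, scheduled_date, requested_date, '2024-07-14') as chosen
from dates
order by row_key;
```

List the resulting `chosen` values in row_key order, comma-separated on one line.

2024-01-03, 2024-02-27, 2024-05-03, 2024-10-14, 2024-12-03, 2024-04-08, 2024-03-27, 2024-05-03, 2024-07-03, 2024-05-27

row_key=B24: actual_date=NULL, scheduled_date=2024-01-03 → 2024-01-03
row_key=B25: actual_date=2024-02-27 → 2024-02-27
row_key=B29: actual_date=NULL, scheduled_date=NULL, requested_date=2024-05-03 → 2024-05-03
row_key=B38: actual_date=NULL, scheduled_date=2024-10-14 → 2024-10-14
row_key=B48: actual_date=NULL, scheduled_date=2024-12-03 → 2024-12-03
row_key=B54: actual_date=2024-04-08 → 2024-04-08
row_key=B62: actual_date=2024-03-27 → 2024-03-27
row_key=B63: actual_date=2024-05-03 → 2024-05-03
row_key=B95: actual_date=NULL, scheduled_date=2024-07-03 → 2024-07-03
row_key=B97: actual_date=2024-05-27 → 2024-05-27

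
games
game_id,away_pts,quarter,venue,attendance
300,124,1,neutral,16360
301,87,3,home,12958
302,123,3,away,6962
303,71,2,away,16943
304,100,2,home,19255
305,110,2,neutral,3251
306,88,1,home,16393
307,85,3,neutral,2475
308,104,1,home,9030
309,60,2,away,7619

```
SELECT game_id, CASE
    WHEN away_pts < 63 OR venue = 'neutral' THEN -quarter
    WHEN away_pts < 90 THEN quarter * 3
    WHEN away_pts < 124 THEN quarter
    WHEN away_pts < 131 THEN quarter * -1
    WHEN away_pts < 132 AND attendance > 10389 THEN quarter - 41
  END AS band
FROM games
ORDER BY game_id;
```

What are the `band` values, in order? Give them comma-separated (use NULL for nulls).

game_id=300: away_pts < 63 OR venue = 'neutral' → -1
game_id=301: away_pts < 90 → 9
game_id=302: away_pts < 124 → 3
game_id=303: away_pts < 90 → 6
game_id=304: away_pts < 124 → 2
game_id=305: away_pts < 63 OR venue = 'neutral' → -2
game_id=306: away_pts < 90 → 3
game_id=307: away_pts < 63 OR venue = 'neutral' → -3
game_id=308: away_pts < 124 → 1
game_id=309: away_pts < 63 OR venue = 'neutral' → -2

-1, 9, 3, 6, 2, -2, 3, -3, 1, -2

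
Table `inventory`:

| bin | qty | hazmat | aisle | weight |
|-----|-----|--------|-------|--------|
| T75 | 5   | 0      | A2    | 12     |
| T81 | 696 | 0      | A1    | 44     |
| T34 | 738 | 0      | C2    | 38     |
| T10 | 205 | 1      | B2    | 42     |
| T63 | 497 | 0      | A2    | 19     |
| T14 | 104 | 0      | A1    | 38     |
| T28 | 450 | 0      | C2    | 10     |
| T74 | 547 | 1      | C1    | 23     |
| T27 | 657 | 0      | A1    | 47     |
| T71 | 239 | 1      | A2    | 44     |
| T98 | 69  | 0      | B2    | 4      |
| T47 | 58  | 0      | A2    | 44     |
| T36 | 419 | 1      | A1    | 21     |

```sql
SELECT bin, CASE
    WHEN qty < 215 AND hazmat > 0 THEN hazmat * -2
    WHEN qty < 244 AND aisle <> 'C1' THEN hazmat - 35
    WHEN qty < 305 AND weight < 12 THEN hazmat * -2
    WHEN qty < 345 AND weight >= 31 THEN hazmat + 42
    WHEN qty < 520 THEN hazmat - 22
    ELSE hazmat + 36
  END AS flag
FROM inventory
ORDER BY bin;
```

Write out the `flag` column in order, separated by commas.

-2, -35, 36, -22, 36, -21, -35, -22, -34, 37, -35, 36, -35

bin=T10: qty < 215 AND hazmat > 0 → -2
bin=T14: qty < 244 AND aisle <> 'C1' → -35
bin=T27: ELSE → 36
bin=T28: qty < 520 → -22
bin=T34: ELSE → 36
bin=T36: qty < 520 → -21
bin=T47: qty < 244 AND aisle <> 'C1' → -35
bin=T63: qty < 520 → -22
bin=T71: qty < 244 AND aisle <> 'C1' → -34
bin=T74: ELSE → 37
bin=T75: qty < 244 AND aisle <> 'C1' → -35
bin=T81: ELSE → 36
bin=T98: qty < 244 AND aisle <> 'C1' → -35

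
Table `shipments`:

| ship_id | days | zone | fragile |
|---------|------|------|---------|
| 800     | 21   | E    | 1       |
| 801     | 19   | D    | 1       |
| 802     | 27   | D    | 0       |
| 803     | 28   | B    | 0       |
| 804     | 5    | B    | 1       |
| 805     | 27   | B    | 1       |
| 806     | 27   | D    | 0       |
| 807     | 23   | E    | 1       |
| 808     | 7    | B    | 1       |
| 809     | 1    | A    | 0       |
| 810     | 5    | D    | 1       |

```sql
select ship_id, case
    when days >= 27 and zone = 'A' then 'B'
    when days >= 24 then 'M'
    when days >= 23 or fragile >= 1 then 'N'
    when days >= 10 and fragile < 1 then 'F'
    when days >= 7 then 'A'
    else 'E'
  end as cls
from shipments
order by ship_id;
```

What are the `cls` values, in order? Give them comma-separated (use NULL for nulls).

N, N, M, M, N, M, M, N, N, E, N

ship_id=800: days >= 23 or fragile >= 1 → N
ship_id=801: days >= 23 or fragile >= 1 → N
ship_id=802: days >= 24 → M
ship_id=803: days >= 24 → M
ship_id=804: days >= 23 or fragile >= 1 → N
ship_id=805: days >= 24 → M
ship_id=806: days >= 24 → M
ship_id=807: days >= 23 or fragile >= 1 → N
ship_id=808: days >= 23 or fragile >= 1 → N
ship_id=809: ELSE → E
ship_id=810: days >= 23 or fragile >= 1 → N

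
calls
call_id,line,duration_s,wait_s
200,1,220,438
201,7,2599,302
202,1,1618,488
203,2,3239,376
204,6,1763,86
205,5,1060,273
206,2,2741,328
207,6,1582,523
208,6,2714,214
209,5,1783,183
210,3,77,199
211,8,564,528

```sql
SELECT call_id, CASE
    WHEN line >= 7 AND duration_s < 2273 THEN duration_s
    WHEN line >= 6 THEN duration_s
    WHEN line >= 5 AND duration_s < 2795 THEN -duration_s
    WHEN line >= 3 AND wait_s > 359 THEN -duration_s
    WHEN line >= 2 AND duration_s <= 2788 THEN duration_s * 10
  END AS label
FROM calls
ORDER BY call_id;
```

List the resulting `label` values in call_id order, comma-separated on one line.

NULL, 2599, NULL, NULL, 1763, -1060, 27410, 1582, 2714, -1783, 770, 564

call_id=200: (no match → NULL) → NULL
call_id=201: line >= 6 → 2599
call_id=202: (no match → NULL) → NULL
call_id=203: (no match → NULL) → NULL
call_id=204: line >= 6 → 1763
call_id=205: line >= 5 AND duration_s < 2795 → -1060
call_id=206: line >= 2 AND duration_s <= 2788 → 27410
call_id=207: line >= 6 → 1582
call_id=208: line >= 6 → 2714
call_id=209: line >= 5 AND duration_s < 2795 → -1783
call_id=210: line >= 2 AND duration_s <= 2788 → 770
call_id=211: line >= 7 AND duration_s < 2273 → 564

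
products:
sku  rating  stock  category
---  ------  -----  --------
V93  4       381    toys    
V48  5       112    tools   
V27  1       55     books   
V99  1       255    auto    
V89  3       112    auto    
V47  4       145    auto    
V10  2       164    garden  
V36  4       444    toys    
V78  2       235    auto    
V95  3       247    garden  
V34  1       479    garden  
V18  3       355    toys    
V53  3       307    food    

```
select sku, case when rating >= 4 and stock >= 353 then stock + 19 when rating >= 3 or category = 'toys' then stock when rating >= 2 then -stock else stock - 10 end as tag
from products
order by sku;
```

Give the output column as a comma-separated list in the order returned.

sku=V10: rating >= 2 → -164
sku=V18: rating >= 3 or category = 'toys' → 355
sku=V27: ELSE → 45
sku=V34: ELSE → 469
sku=V36: rating >= 4 and stock >= 353 → 463
sku=V47: rating >= 3 or category = 'toys' → 145
sku=V48: rating >= 3 or category = 'toys' → 112
sku=V53: rating >= 3 or category = 'toys' → 307
sku=V78: rating >= 2 → -235
sku=V89: rating >= 3 or category = 'toys' → 112
sku=V93: rating >= 4 and stock >= 353 → 400
sku=V95: rating >= 3 or category = 'toys' → 247
sku=V99: ELSE → 245

-164, 355, 45, 469, 463, 145, 112, 307, -235, 112, 400, 247, 245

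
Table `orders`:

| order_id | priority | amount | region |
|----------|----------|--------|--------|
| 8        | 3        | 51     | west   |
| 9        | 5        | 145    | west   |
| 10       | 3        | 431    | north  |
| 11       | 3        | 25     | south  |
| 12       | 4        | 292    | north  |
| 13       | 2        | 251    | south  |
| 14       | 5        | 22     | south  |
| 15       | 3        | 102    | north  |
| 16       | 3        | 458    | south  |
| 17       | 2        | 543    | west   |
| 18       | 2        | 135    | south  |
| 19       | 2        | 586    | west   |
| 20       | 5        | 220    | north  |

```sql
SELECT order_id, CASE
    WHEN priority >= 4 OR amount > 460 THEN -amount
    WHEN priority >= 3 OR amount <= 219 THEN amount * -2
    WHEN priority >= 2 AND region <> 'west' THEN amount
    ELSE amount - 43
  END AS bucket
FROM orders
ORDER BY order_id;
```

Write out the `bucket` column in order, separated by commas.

-102, -145, -862, -50, -292, 251, -22, -204, -916, -543, -270, -586, -220

order_id=8: priority >= 3 OR amount <= 219 → -102
order_id=9: priority >= 4 OR amount > 460 → -145
order_id=10: priority >= 3 OR amount <= 219 → -862
order_id=11: priority >= 3 OR amount <= 219 → -50
order_id=12: priority >= 4 OR amount > 460 → -292
order_id=13: priority >= 2 AND region <> 'west' → 251
order_id=14: priority >= 4 OR amount > 460 → -22
order_id=15: priority >= 3 OR amount <= 219 → -204
order_id=16: priority >= 3 OR amount <= 219 → -916
order_id=17: priority >= 4 OR amount > 460 → -543
order_id=18: priority >= 3 OR amount <= 219 → -270
order_id=19: priority >= 4 OR amount > 460 → -586
order_id=20: priority >= 4 OR amount > 460 → -220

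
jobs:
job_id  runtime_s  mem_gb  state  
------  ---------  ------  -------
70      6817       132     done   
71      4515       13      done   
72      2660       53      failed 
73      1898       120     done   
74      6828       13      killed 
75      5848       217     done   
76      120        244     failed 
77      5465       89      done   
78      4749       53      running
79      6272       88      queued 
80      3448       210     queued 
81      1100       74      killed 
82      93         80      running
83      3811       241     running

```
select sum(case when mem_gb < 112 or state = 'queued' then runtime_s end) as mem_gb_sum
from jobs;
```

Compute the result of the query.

35130

job_id=70: ✗
job_id=71: ✓ → 4515
job_id=72: ✓ → 2660
job_id=73: ✗
job_id=74: ✓ → 6828
job_id=75: ✗
job_id=76: ✗
job_id=77: ✓ → 5465
job_id=78: ✓ → 4749
job_id=79: ✓ → 6272
job_id=80: ✓ → 3448
job_id=81: ✓ → 1100
job_id=82: ✓ → 93
job_id=83: ✗
mem_gb_sum = 4515 + 2660 + 6828 + 5465 + 4749 + 6272 + 3448 + 1100 + 93 = 35130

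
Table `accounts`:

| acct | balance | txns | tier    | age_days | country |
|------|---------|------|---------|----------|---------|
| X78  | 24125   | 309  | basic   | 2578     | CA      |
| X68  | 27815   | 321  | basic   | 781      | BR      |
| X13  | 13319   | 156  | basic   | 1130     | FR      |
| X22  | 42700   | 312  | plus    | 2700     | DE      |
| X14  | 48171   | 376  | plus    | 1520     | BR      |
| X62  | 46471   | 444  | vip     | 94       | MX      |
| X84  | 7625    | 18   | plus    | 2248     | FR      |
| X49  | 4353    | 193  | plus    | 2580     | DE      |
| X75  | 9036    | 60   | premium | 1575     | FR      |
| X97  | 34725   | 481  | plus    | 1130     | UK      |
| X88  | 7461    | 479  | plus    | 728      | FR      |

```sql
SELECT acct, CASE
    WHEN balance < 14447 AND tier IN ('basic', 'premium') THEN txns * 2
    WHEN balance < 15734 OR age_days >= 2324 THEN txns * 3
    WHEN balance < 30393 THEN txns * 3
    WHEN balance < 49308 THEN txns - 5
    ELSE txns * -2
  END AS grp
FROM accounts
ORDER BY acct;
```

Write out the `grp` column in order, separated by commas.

312, 371, 936, 579, 439, 963, 120, 927, 54, 1437, 476

acct=X13: balance < 14447 AND tier IN ('basic', 'premium') → 312
acct=X14: balance < 49308 → 371
acct=X22: balance < 15734 OR age_days >= 2324 → 936
acct=X49: balance < 15734 OR age_days >= 2324 → 579
acct=X62: balance < 49308 → 439
acct=X68: balance < 30393 → 963
acct=X75: balance < 14447 AND tier IN ('basic', 'premium') → 120
acct=X78: balance < 15734 OR age_days >= 2324 → 927
acct=X84: balance < 15734 OR age_days >= 2324 → 54
acct=X88: balance < 15734 OR age_days >= 2324 → 1437
acct=X97: balance < 49308 → 476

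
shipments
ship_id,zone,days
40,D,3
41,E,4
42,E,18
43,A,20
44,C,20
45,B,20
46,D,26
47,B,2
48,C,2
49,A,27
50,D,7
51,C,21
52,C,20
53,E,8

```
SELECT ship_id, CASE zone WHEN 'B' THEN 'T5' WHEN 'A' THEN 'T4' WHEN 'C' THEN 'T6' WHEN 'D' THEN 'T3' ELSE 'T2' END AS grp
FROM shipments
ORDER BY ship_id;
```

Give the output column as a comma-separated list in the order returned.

T3, T2, T2, T4, T6, T5, T3, T5, T6, T4, T3, T6, T6, T2

ship_id=40: zone='D' → T3
ship_id=41: ELSE → T2
ship_id=42: ELSE → T2
ship_id=43: zone='A' → T4
ship_id=44: zone='C' → T6
ship_id=45: zone='B' → T5
ship_id=46: zone='D' → T3
ship_id=47: zone='B' → T5
ship_id=48: zone='C' → T6
ship_id=49: zone='A' → T4
ship_id=50: zone='D' → T3
ship_id=51: zone='C' → T6
ship_id=52: zone='C' → T6
ship_id=53: ELSE → T2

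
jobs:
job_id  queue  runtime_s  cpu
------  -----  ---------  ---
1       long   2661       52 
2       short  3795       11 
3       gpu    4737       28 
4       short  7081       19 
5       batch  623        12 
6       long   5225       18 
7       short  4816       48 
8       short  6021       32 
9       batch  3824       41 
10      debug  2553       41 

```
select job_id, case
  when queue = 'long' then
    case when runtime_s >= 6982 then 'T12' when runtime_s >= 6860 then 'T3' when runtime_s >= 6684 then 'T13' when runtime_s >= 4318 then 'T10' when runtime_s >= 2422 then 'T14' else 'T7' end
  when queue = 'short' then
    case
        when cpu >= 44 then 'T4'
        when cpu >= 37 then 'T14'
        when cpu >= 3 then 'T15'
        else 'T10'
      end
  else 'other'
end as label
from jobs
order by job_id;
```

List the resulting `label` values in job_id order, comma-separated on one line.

T14, T15, other, T15, other, T10, T4, T15, other, other

job_id=1: queue='long' → inner[runtime_s >= 2422] → T14
job_id=2: queue='short' → inner[cpu >= 3] → T15
job_id=3: queue='gpu' → outer ELSE → other
job_id=4: queue='short' → inner[cpu >= 3] → T15
job_id=5: queue='batch' → outer ELSE → other
job_id=6: queue='long' → inner[runtime_s >= 4318] → T10
job_id=7: queue='short' → inner[cpu >= 44] → T4
job_id=8: queue='short' → inner[cpu >= 3] → T15
job_id=9: queue='batch' → outer ELSE → other
job_id=10: queue='debug' → outer ELSE → other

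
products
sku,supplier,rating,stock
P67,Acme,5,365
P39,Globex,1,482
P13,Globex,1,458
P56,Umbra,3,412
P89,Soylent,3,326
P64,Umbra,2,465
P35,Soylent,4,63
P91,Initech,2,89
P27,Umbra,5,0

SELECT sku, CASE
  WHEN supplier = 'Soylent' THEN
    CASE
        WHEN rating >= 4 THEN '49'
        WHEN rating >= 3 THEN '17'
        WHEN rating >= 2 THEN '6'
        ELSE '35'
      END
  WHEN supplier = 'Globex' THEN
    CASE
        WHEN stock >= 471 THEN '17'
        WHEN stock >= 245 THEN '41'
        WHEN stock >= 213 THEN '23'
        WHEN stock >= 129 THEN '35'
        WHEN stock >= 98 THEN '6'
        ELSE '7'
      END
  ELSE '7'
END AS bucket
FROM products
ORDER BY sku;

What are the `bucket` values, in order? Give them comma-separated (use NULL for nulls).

sku=P13: supplier='Globex' → inner[stock >= 245] → 41
sku=P27: supplier='Umbra' → outer ELSE → 7
sku=P35: supplier='Soylent' → inner[rating >= 4] → 49
sku=P39: supplier='Globex' → inner[stock >= 471] → 17
sku=P56: supplier='Umbra' → outer ELSE → 7
sku=P64: supplier='Umbra' → outer ELSE → 7
sku=P67: supplier='Acme' → outer ELSE → 7
sku=P89: supplier='Soylent' → inner[rating >= 3] → 17
sku=P91: supplier='Initech' → outer ELSE → 7

41, 7, 49, 17, 7, 7, 7, 17, 7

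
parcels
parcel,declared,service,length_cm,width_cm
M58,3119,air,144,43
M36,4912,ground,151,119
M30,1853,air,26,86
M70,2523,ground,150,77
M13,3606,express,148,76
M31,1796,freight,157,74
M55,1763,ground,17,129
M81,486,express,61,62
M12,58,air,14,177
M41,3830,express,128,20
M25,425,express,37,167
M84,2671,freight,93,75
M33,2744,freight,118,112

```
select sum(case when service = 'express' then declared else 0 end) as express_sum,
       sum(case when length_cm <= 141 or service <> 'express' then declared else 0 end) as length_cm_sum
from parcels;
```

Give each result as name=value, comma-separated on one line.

express_sum=8347, length_cm_sum=26180

[express_sum: service = 'express']
parcel=M58: ✗
parcel=M36: ✗
parcel=M30: ✗
parcel=M70: ✗
parcel=M13: ✓ → 3606
parcel=M31: ✗
parcel=M55: ✗
parcel=M81: ✓ → 486
parcel=M12: ✗
parcel=M41: ✓ → 3830
parcel=M25: ✓ → 425
parcel=M84: ✗
parcel=M33: ✗
express_sum = 3606 + 486 + 3830 + 425 = 8347
—
[length_cm_sum: length_cm <= 141 or service <> 'express']
parcel=M58: ✓ → 3119
parcel=M36: ✓ → 4912
parcel=M30: ✓ → 1853
parcel=M70: ✓ → 2523
parcel=M13: ✗
parcel=M31: ✓ → 1796
parcel=M55: ✓ → 1763
parcel=M81: ✓ → 486
parcel=M12: ✓ → 58
parcel=M41: ✓ → 3830
parcel=M25: ✓ → 425
parcel=M84: ✓ → 2671
parcel=M33: ✓ → 2744
length_cm_sum = 3119 + 4912 + 1853 + 2523 + 1796 + 1763 + 486 + 58 + 3830 + 425 + 2671 + 2744 = 26180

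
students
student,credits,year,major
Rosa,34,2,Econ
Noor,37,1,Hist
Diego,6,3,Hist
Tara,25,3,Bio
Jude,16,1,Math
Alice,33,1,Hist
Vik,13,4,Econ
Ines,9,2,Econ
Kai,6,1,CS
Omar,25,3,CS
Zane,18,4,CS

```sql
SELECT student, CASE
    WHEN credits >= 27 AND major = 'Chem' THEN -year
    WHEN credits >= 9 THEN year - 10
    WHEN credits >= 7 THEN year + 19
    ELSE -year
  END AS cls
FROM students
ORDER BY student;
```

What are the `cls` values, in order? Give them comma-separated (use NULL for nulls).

-9, -3, -8, -9, -1, -9, -7, -8, -7, -6, -6

student=Alice: credits >= 9 → -9
student=Diego: ELSE → -3
student=Ines: credits >= 9 → -8
student=Jude: credits >= 9 → -9
student=Kai: ELSE → -1
student=Noor: credits >= 9 → -9
student=Omar: credits >= 9 → -7
student=Rosa: credits >= 9 → -8
student=Tara: credits >= 9 → -7
student=Vik: credits >= 9 → -6
student=Zane: credits >= 9 → -6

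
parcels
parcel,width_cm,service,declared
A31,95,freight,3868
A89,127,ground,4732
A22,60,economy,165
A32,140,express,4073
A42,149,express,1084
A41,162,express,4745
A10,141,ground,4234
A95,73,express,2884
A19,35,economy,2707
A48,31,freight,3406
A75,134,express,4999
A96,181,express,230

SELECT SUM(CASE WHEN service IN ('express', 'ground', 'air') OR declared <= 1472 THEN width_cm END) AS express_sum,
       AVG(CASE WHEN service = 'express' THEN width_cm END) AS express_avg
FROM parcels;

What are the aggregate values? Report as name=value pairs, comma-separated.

express_sum=1167, express_avg=139.8333333333

[express_sum: service IN ('express', 'ground', 'air') OR declared <= 1472]
parcel=A31: ✗
parcel=A89: ✓ → 127
parcel=A22: ✓ → 60
parcel=A32: ✓ → 140
parcel=A42: ✓ → 149
parcel=A41: ✓ → 162
parcel=A10: ✓ → 141
parcel=A95: ✓ → 73
parcel=A19: ✗
parcel=A48: ✗
parcel=A75: ✓ → 134
parcel=A96: ✓ → 181
express_sum = 127 + 60 + 140 + 149 + 162 + 141 + 73 + 134 + 181 = 1167
—
[express_avg: service = 'express']
parcel=A31: ✗
parcel=A89: ✗
parcel=A22: ✗
parcel=A32: ✓ → 140
parcel=A42: ✓ → 149
parcel=A41: ✓ → 162
parcel=A10: ✗
parcel=A95: ✓ → 73
parcel=A19: ✗
parcel=A48: ✗
parcel=A75: ✓ → 134
parcel=A96: ✓ → 181
express_avg = (140 + 149 + 162 + 73 + 134 + 181) / 6 = 139.8333333333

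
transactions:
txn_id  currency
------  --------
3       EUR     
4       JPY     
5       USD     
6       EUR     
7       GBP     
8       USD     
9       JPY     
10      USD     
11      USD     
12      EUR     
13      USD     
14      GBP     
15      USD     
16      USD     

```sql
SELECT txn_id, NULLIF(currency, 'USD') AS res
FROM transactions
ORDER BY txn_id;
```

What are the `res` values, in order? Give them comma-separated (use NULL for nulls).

txn_id=3: currency=EUR vs USD: differ → EUR
txn_id=4: currency=JPY vs USD: differ → JPY
txn_id=5: currency=USD vs USD: equal → NULL
txn_id=6: currency=EUR vs USD: differ → EUR
txn_id=7: currency=GBP vs USD: differ → GBP
txn_id=8: currency=USD vs USD: equal → NULL
txn_id=9: currency=JPY vs USD: differ → JPY
txn_id=10: currency=USD vs USD: equal → NULL
txn_id=11: currency=USD vs USD: equal → NULL
txn_id=12: currency=EUR vs USD: differ → EUR
txn_id=13: currency=USD vs USD: equal → NULL
txn_id=14: currency=GBP vs USD: differ → GBP
txn_id=15: currency=USD vs USD: equal → NULL
txn_id=16: currency=USD vs USD: equal → NULL

EUR, JPY, NULL, EUR, GBP, NULL, JPY, NULL, NULL, EUR, NULL, GBP, NULL, NULL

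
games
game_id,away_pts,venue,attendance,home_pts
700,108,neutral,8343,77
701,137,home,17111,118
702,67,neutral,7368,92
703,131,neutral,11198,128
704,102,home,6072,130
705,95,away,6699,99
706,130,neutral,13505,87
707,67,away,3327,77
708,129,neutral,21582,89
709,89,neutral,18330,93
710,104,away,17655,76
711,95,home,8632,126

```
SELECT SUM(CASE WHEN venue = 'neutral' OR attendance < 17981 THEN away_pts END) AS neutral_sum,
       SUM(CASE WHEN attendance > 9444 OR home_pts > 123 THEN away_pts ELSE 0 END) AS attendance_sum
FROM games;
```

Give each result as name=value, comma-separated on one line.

[neutral_sum: venue = 'neutral' OR attendance < 17981]
game_id=700: ✓ → 108
game_id=701: ✓ → 137
game_id=702: ✓ → 67
game_id=703: ✓ → 131
game_id=704: ✓ → 102
game_id=705: ✓ → 95
game_id=706: ✓ → 130
game_id=707: ✓ → 67
game_id=708: ✓ → 129
game_id=709: ✓ → 89
game_id=710: ✓ → 104
game_id=711: ✓ → 95
neutral_sum = 108 + 137 + 67 + 131 + 102 + 95 + 130 + 67 + 129 + 89 + 104 + 95 = 1254
—
[attendance_sum: attendance > 9444 OR home_pts > 123]
game_id=700: ✗
game_id=701: ✓ → 137
game_id=702: ✗
game_id=703: ✓ → 131
game_id=704: ✓ → 102
game_id=705: ✗
game_id=706: ✓ → 130
game_id=707: ✗
game_id=708: ✓ → 129
game_id=709: ✓ → 89
game_id=710: ✓ → 104
game_id=711: ✓ → 95
attendance_sum = 137 + 131 + 102 + 130 + 129 + 89 + 104 + 95 = 917

neutral_sum=1254, attendance_sum=917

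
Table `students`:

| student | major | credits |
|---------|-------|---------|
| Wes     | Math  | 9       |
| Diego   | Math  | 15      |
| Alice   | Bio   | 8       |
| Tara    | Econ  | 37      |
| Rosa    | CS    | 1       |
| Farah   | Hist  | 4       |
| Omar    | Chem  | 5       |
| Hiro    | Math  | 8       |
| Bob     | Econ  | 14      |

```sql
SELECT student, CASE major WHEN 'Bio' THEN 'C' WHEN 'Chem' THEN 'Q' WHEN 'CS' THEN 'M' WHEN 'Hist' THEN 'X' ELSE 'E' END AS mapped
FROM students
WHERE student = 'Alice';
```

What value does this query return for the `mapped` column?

C

student = Alice: major=Bio, credits=8.
major='Bio' → true → C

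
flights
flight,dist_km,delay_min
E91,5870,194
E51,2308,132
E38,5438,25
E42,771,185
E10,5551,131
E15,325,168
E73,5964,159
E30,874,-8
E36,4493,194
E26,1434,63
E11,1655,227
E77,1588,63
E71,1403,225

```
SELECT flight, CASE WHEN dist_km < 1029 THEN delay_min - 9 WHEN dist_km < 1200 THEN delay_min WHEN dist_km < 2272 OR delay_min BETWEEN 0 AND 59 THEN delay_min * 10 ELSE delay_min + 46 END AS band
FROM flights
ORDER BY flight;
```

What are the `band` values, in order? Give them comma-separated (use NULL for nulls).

flight=E10: ELSE → 177
flight=E11: dist_km < 2272 OR delay_min BETWEEN 0 AND 59 → 2270
flight=E15: dist_km < 1029 → 159
flight=E26: dist_km < 2272 OR delay_min BETWEEN 0 AND 59 → 630
flight=E30: dist_km < 1029 → -17
flight=E36: ELSE → 240
flight=E38: dist_km < 2272 OR delay_min BETWEEN 0 AND 59 → 250
flight=E42: dist_km < 1029 → 176
flight=E51: ELSE → 178
flight=E71: dist_km < 2272 OR delay_min BETWEEN 0 AND 59 → 2250
flight=E73: ELSE → 205
flight=E77: dist_km < 2272 OR delay_min BETWEEN 0 AND 59 → 630
flight=E91: ELSE → 240

177, 2270, 159, 630, -17, 240, 250, 176, 178, 2250, 205, 630, 240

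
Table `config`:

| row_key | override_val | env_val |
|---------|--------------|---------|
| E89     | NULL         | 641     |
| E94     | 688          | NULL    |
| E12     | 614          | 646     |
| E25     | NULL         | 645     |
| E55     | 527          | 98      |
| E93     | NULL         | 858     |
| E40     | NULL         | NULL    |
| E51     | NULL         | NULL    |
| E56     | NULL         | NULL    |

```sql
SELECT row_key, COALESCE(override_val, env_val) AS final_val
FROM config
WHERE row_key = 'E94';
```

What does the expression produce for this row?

row_key = E94: override_val=688, env_val=NULL.
override_val=688 → 688

688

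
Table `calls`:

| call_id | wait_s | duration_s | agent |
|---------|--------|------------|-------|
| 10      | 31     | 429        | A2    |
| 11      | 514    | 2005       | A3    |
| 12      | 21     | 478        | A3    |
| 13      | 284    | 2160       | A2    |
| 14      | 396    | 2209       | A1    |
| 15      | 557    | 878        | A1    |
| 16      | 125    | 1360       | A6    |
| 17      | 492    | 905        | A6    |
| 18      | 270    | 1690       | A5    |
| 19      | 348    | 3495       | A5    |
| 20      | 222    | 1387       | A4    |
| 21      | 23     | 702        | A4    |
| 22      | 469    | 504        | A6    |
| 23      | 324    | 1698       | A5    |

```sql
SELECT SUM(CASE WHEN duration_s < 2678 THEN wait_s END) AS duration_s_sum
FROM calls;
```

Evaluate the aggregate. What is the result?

call_id=10: ✓ → 31
call_id=11: ✓ → 514
call_id=12: ✓ → 21
call_id=13: ✓ → 284
call_id=14: ✓ → 396
call_id=15: ✓ → 557
call_id=16: ✓ → 125
call_id=17: ✓ → 492
call_id=18: ✓ → 270
call_id=19: ✗
call_id=20: ✓ → 222
call_id=21: ✓ → 23
call_id=22: ✓ → 469
call_id=23: ✓ → 324
duration_s_sum = 31 + 514 + 21 + 284 + 396 + 557 + 125 + 492 + 270 + 222 + 23 + 469 + 324 = 3728

3728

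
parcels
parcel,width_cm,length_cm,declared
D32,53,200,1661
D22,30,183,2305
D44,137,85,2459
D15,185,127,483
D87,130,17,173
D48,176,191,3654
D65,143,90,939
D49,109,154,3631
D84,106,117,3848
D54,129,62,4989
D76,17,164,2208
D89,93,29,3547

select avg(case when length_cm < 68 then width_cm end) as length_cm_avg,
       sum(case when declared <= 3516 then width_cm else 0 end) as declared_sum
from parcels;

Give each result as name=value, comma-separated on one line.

[length_cm_avg: length_cm < 68]
parcel=D32: ✗
parcel=D22: ✗
parcel=D44: ✗
parcel=D15: ✗
parcel=D87: ✓ → 130
parcel=D48: ✗
parcel=D65: ✗
parcel=D49: ✗
parcel=D84: ✗
parcel=D54: ✓ → 129
parcel=D76: ✗
parcel=D89: ✓ → 93
length_cm_avg = (130 + 129 + 93) / 3 = 117.3333333333
—
[declared_sum: declared <= 3516]
parcel=D32: ✓ → 53
parcel=D22: ✓ → 30
parcel=D44: ✓ → 137
parcel=D15: ✓ → 185
parcel=D87: ✓ → 130
parcel=D48: ✗
parcel=D65: ✓ → 143
parcel=D49: ✗
parcel=D84: ✗
parcel=D54: ✗
parcel=D76: ✓ → 17
parcel=D89: ✗
declared_sum = 53 + 30 + 137 + 185 + 130 + 143 + 17 = 695

length_cm_avg=117.3333333333, declared_sum=695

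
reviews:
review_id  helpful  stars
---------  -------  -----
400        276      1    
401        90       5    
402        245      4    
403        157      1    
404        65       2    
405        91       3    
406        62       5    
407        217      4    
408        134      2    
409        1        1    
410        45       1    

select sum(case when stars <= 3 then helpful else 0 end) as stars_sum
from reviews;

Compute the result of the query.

769

review_id=400: ✓ → 276
review_id=401: ✗
review_id=402: ✗
review_id=403: ✓ → 157
review_id=404: ✓ → 65
review_id=405: ✓ → 91
review_id=406: ✗
review_id=407: ✗
review_id=408: ✓ → 134
review_id=409: ✓ → 1
review_id=410: ✓ → 45
stars_sum = 276 + 157 + 65 + 91 + 134 + 1 + 45 = 769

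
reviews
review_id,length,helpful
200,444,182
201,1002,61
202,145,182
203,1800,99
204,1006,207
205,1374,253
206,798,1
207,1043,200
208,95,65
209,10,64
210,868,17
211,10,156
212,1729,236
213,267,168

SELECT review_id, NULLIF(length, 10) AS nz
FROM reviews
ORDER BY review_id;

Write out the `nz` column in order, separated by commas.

444, 1002, 145, 1800, 1006, 1374, 798, 1043, 95, NULL, 868, NULL, 1729, 267

review_id=200: length=444 vs 10: differ → 444
review_id=201: length=1002 vs 10: differ → 1002
review_id=202: length=145 vs 10: differ → 145
review_id=203: length=1800 vs 10: differ → 1800
review_id=204: length=1006 vs 10: differ → 1006
review_id=205: length=1374 vs 10: differ → 1374
review_id=206: length=798 vs 10: differ → 798
review_id=207: length=1043 vs 10: differ → 1043
review_id=208: length=95 vs 10: differ → 95
review_id=209: length=10 vs 10: equal → NULL
review_id=210: length=868 vs 10: differ → 868
review_id=211: length=10 vs 10: equal → NULL
review_id=212: length=1729 vs 10: differ → 1729
review_id=213: length=267 vs 10: differ → 267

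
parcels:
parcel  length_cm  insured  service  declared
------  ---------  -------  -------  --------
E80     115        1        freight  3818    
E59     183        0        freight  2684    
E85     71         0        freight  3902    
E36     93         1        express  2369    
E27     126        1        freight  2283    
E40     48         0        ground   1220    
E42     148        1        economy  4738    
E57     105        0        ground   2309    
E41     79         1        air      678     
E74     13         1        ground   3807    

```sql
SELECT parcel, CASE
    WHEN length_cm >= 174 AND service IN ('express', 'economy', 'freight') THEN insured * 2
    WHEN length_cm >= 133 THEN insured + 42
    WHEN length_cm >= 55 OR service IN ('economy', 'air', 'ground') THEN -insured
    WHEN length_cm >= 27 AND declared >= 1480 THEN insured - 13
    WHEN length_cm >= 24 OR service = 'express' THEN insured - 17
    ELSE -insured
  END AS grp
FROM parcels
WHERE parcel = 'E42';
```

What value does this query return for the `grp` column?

43

parcel = E42: length_cm=148, insured=1, service=economy, declared=4738.
length_cm >= 174 AND service IN ('express', 'economy', 'freight') → false
length_cm >= 133 → true → 43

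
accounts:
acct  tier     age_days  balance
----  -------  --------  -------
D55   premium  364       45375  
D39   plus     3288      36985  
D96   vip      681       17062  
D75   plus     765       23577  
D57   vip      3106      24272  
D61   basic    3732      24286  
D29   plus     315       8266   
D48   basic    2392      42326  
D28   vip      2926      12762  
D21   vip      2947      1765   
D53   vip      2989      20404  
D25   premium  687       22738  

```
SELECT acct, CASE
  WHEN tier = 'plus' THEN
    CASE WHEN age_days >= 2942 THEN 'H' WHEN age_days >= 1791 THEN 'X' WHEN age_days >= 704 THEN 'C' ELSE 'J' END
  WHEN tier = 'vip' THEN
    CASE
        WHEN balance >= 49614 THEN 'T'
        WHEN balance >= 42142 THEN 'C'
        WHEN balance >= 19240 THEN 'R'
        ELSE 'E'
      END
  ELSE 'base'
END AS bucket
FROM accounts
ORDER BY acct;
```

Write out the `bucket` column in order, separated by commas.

E, base, E, J, H, base, R, base, R, base, C, E

acct=D21: tier='vip' → inner[ELSE] → E
acct=D25: tier='premium' → outer ELSE → base
acct=D28: tier='vip' → inner[ELSE] → E
acct=D29: tier='plus' → inner[ELSE] → J
acct=D39: tier='plus' → inner[age_days >= 2942] → H
acct=D48: tier='basic' → outer ELSE → base
acct=D53: tier='vip' → inner[balance >= 19240] → R
acct=D55: tier='premium' → outer ELSE → base
acct=D57: tier='vip' → inner[balance >= 19240] → R
acct=D61: tier='basic' → outer ELSE → base
acct=D75: tier='plus' → inner[age_days >= 704] → C
acct=D96: tier='vip' → inner[ELSE] → E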